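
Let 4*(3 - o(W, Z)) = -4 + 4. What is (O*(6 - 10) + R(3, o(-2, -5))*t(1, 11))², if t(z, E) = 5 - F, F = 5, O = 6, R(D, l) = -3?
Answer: 576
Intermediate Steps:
o(W, Z) = 3 (o(W, Z) = 3 - (-4 + 4)/4 = 3 - ¼*0 = 3 + 0 = 3)
t(z, E) = 0 (t(z, E) = 5 - 1*5 = 5 - 5 = 0)
(O*(6 - 10) + R(3, o(-2, -5))*t(1, 11))² = (6*(6 - 10) - 3*0)² = (6*(-4) + 0)² = (-24 + 0)² = (-24)² = 576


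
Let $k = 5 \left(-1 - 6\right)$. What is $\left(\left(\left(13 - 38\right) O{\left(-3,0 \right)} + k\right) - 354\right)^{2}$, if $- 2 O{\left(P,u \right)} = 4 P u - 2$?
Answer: $171396$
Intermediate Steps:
$O{\left(P,u \right)} = 1 - 2 P u$ ($O{\left(P,u \right)} = - \frac{4 P u - 2}{2} = - \frac{-2 + 4 P u}{2} = 1 - 2 P u$)
$k = -35$ ($k = 5 \left(-1 - 6\right) = 5 \left(-7\right) = -35$)
$\left(\left(\left(13 - 38\right) O{\left(-3,0 \right)} + k\right) - 354\right)^{2} = \left(\left(\left(13 - 38\right) \left(1 - \left(-6\right) 0\right) - 35\right) - 354\right)^{2} = \left(\left(- 25 \left(1 + 0\right) - 35\right) - 354\right)^{2} = \left(\left(\left(-25\right) 1 - 35\right) - 354\right)^{2} = \left(\left(-25 - 35\right) - 354\right)^{2} = \left(-60 - 354\right)^{2} = \left(-414\right)^{2} = 171396$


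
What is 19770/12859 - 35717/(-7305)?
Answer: 603704753/93934995 ≈ 6.4268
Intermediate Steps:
19770/12859 - 35717/(-7305) = 19770*(1/12859) - 35717*(-1/7305) = 19770/12859 + 35717/7305 = 603704753/93934995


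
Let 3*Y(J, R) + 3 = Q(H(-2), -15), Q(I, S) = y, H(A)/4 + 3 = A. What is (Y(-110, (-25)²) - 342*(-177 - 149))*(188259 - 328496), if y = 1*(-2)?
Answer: -46905209627/3 ≈ -1.5635e+10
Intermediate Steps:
H(A) = -12 + 4*A
y = -2
Q(I, S) = -2
Y(J, R) = -5/3 (Y(J, R) = -1 + (⅓)*(-2) = -1 - ⅔ = -5/3)
(Y(-110, (-25)²) - 342*(-177 - 149))*(188259 - 328496) = (-5/3 - 342*(-177 - 149))*(188259 - 328496) = (-5/3 - 342*(-326))*(-140237) = (-5/3 + 111492)*(-140237) = (334471/3)*(-140237) = -46905209627/3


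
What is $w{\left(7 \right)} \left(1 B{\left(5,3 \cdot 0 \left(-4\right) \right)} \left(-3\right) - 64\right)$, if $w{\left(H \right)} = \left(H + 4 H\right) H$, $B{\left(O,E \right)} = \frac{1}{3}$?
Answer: $-15925$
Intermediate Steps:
$B{\left(O,E \right)} = \frac{1}{3}$
$w{\left(H \right)} = 5 H^{2}$ ($w{\left(H \right)} = 5 H H = 5 H^{2}$)
$w{\left(7 \right)} \left(1 B{\left(5,3 \cdot 0 \left(-4\right) \right)} \left(-3\right) - 64\right) = 5 \cdot 7^{2} \left(1 \cdot \frac{1}{3} \left(-3\right) - 64\right) = 5 \cdot 49 \left(\frac{1}{3} \left(-3\right) - 64\right) = 245 \left(-1 - 64\right) = 245 \left(-65\right) = -15925$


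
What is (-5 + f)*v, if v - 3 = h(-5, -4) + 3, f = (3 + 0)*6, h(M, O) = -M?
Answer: 143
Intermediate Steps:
f = 18 (f = 3*6 = 18)
v = 11 (v = 3 + (-1*(-5) + 3) = 3 + (5 + 3) = 3 + 8 = 11)
(-5 + f)*v = (-5 + 18)*11 = 13*11 = 143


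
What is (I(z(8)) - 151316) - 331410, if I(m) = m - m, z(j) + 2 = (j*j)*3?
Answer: -482726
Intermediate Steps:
z(j) = -2 + 3*j² (z(j) = -2 + (j*j)*3 = -2 + j²*3 = -2 + 3*j²)
I(m) = 0
(I(z(8)) - 151316) - 331410 = (0 - 151316) - 331410 = -151316 - 331410 = -482726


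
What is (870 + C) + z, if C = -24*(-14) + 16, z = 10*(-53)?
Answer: 692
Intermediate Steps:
z = -530
C = 352 (C = 336 + 16 = 352)
(870 + C) + z = (870 + 352) - 530 = 1222 - 530 = 692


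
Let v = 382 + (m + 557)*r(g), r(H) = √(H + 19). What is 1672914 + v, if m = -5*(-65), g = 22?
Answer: 1673296 + 882*√41 ≈ 1.6789e+6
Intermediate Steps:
m = 325
r(H) = √(19 + H)
v = 382 + 882*√41 (v = 382 + (325 + 557)*√(19 + 22) = 382 + 882*√41 ≈ 6029.6)
1672914 + v = 1672914 + (382 + 882*√41) = 1673296 + 882*√41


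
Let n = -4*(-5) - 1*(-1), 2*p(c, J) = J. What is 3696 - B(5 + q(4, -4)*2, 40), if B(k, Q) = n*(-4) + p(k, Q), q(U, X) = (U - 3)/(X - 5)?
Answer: 3760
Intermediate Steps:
q(U, X) = (-3 + U)/(-5 + X)
p(c, J) = J/2
n = 21 (n = 20 + 1 = 21)
B(k, Q) = -84 + Q/2 (B(k, Q) = 21*(-4) + Q/2 = -84 + Q/2)
3696 - B(5 + q(4, -4)*2, 40) = 3696 - (-84 + (½)*40) = 3696 - (-84 + 20) = 3696 - 1*(-64) = 3696 + 64 = 3760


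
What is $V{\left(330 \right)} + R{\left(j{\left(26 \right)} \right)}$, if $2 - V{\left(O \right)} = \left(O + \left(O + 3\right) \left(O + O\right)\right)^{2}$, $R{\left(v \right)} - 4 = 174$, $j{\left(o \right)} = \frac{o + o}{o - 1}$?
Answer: $-48448411920$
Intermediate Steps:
$j{\left(o \right)} = \frac{2 o}{-1 + o}$
$R{\left(v \right)} = 178$ ($R{\left(v \right)} = 4 + 174 = 178$)
$V{\left(O \right)} = 2 - \left(O + 2 O \left(3 + O\right)\right)^{2}$ ($V{\left(O \right)} = 2 - \left(O + \left(O + 3\right) \left(O + O\right)\right)^{2} = 2 - \left(O + \left(3 + O\right) 2 O\right)^{2} = 2 - \left(O + 2 O \left(3 + O\right)\right)^{2}$)
$V{\left(330 \right)} + R{\left(j{\left(26 \right)} \right)} = \left(2 - 330^{2} \left(7 + 2 \cdot 330\right)^{2}\right) + 178 = \left(2 - 108900 \left(7 + 660\right)^{2}\right) + 178 = \left(2 - 108900 \cdot 667^{2}\right) + 178 = \left(2 - 108900 \cdot 444889\right) + 178 = \left(2 - 48448412100\right) + 178 = -48448412098 + 178 = -48448411920$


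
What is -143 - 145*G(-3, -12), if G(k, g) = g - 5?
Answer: 2322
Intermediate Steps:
G(k, g) = -5 + g
-143 - 145*G(-3, -12) = -143 - 145*(-5 - 12) = -143 - 145*(-17) = -143 + 2465 = 2322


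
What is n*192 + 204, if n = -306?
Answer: -58548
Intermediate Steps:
n*192 + 204 = -306*192 + 204 = -58752 + 204 = -58548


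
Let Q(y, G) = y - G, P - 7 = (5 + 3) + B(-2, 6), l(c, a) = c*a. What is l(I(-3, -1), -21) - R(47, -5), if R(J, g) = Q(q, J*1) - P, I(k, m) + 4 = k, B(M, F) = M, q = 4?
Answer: 203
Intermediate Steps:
I(k, m) = -4 + k
l(c, a) = a*c
P = 13 (P = 7 + ((5 + 3) - 2) = 7 + (8 - 2) = 7 + 6 = 13)
R(J, g) = -9 - J (R(J, g) = (4 - J) - 1*13 = (4 - J) - 13 = -9 - J)
l(I(-3, -1), -21) - R(47, -5) = -21*(-4 - 3) - (-9 - 1*47) = -21*(-7) - (-9 - 47) = 147 - 1*(-56) = 147 + 56 = 203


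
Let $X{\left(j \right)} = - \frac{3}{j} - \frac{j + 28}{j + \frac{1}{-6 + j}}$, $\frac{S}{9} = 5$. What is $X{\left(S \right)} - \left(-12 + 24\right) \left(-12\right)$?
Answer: $\frac{3748499}{26340} \approx 142.31$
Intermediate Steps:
$S = 45$ ($S = 9 \cdot 5 = 45$)
$X{\left(j \right)} = - \frac{3}{j} - \frac{28 + j}{j + \frac{1}{-6 + j}}$
$X{\left(S \right)} - \left(-12 + 24\right) \left(-12\right) = \frac{-3 - 45^{3} - 25 \cdot 45^{2} + 186 \cdot 45}{45 \left(1 + 45^{2} - 270\right)} - \left(-12 + 24\right) \left(-12\right) = \frac{-3 - 91125 - 50625 + 8370}{45 \left(1 + 2025 - 270\right)} - 12 \left(-12\right) = \frac{-3 - 91125 - 50625 + 8370}{45 \cdot 1756} - -144 = \frac{1}{45} \cdot \frac{1}{1756} \left(-133383\right) + 144 = - \frac{44461}{26340} + 144 = \frac{3748499}{26340}$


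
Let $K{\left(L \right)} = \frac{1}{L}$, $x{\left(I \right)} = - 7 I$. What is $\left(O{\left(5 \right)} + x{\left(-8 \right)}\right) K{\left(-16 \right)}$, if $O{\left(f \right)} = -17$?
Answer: $- \frac{39}{16} \approx -2.4375$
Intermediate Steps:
$\left(O{\left(5 \right)} + x{\left(-8 \right)}\right) K{\left(-16 \right)} = \frac{-17 - -56}{-16} = \left(-17 + 56\right) \left(- \frac{1}{16}\right) = 39 \left(- \frac{1}{16}\right) = - \frac{39}{16}$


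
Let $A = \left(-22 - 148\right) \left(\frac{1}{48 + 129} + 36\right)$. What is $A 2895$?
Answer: $- \frac{1045490650}{59} \approx -1.772 \cdot 10^{7}$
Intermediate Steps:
$A = - \frac{1083410}{177}$ ($A = - 170 \left(\frac{1}{177} + 36\right) = \left(-170\right) \frac{6373}{177} = - \frac{1083410}{177} \approx -6121.0$)
$A 2895 = \left(- \frac{1083410}{177}\right) 2895 = - \frac{1045490650}{59}$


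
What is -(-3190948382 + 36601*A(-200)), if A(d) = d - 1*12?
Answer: 3198707794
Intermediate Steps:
A(d) = -12 + d (A(d) = d - 12 = -12 + d)
-(-3190948382 + 36601*A(-200)) = -36601/(1/(-87182 + (-12 - 200))) = -36601/(1/(-87182 - 212)) = -36601/(1/(-87394)) = -36601/(-1/87394) = -36601*(-87394) = 3198707794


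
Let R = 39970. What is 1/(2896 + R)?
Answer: 1/42866 ≈ 2.3329e-5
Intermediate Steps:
1/(2896 + R) = 1/(2896 + 39970) = 1/42866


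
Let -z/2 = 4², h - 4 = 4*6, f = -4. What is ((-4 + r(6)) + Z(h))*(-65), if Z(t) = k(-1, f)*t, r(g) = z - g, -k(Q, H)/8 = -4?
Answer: -55510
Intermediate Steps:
h = 28 (h = 4 + 4*6 = 4 + 24 = 28)
k(Q, H) = 32 (k(Q, H) = -8*(-4) = 32)
z = -32 (z = -2*4² = -2*16 = -32)
r(g) = -32 - g
Z(t) = 32*t
((-4 + r(6)) + Z(h))*(-65) = ((-4 + (-32 - 1*6)) + 32*28)*(-65) = ((-4 + (-32 - 6)) + 896)*(-65) = ((-4 - 38) + 896)*(-65) = (-42 + 896)*(-65) = 854*(-65) = -55510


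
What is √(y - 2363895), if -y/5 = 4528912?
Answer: I*√25008455 ≈ 5000.8*I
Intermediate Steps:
y = -22644560 (y = -5*4528912 = -22644560)
√(y - 2363895) = √(-22644560 - 2363895) = √(-25008455) = I*√25008455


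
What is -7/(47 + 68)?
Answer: -7/115 ≈ -0.060870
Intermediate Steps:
-7/(47 + 68) = -7/115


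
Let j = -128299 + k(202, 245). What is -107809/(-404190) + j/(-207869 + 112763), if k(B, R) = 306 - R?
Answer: 940693939/582437790 ≈ 1.6151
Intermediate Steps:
j = -128238 (j = -128299 + (306 - 1*245) = -128299 + (306 - 245) = -128299 + 61 = -128238)
-107809/(-404190) + j/(-207869 + 112763) = -107809/(-404190) - 128238/(-207869 + 112763) = -107809*(-1/404190) - 128238/(-95106) = 107809/404190 - 128238*(-1/95106) = 107809/404190 + 1943/1441 = 940693939/582437790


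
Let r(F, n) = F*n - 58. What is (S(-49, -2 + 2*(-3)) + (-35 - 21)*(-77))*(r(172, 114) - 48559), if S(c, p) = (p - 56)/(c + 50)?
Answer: -123230232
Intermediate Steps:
r(F, n) = -58 + F*n
S(c, p) = (-56 + p)/(50 + c)
(S(-49, -2 + 2*(-3)) + (-35 - 21)*(-77))*(r(172, 114) - 48559) = ((-56 + (-2 + 2*(-3)))/(50 - 49) + (-35 - 21)*(-77))*((-58 + 172*114) - 48559) = ((-56 + (-2 - 6))/1 - 56*(-77))*((-58 + 19608) - 48559) = (1*(-56 - 8) + 4312)*(19550 - 48559) = (1*(-64) + 4312)*(-29009) = (-64 + 4312)*(-29009) = 4248*(-29009) = -123230232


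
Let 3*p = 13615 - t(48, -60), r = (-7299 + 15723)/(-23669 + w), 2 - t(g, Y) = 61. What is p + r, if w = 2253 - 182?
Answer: 49217630/10799 ≈ 4557.6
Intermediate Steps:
w = 2071
t(g, Y) = -59 (t(g, Y) = 2 - 1*61 = 2 - 61 = -59)
r = -4212/10799 (r = (-7299 + 15723)/(-23669 + 2071) = 8424/(-21598) = 8424*(-1/21598) = -4212/10799 ≈ -0.39004)
p = 4558 (p = (13615 - 1*(-59))/3 = (13615 + 59)/3 = (1/3)*13674 = 4558)
p + r = 4558 - 4212/10799 = 49217630/10799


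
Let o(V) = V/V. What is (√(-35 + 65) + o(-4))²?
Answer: (1 + √30)² ≈ 41.954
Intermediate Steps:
o(V) = 1
(√(-35 + 65) + o(-4))² = (√(-35 + 65) + 1)² = (√30 + 1)² = (1 + √30)²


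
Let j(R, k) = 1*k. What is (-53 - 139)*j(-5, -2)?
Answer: 384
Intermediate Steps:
j(R, k) = k
(-53 - 139)*j(-5, -2) = (-53 - 139)*(-2) = -192*(-2) = 384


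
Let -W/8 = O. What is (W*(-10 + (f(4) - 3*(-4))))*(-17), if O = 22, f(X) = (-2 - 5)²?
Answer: 152592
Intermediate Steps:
f(X) = 49 (f(X) = (-7)² = 49)
W = -176 (W = -8*22 = -176)
(W*(-10 + (f(4) - 3*(-4))))*(-17) = -176*(-10 + (49 - 3*(-4)))*(-17) = -176*(-10 + (49 + 12))*(-17) = -176*(-10 + 61)*(-17) = -176*51*(-17) = -8976*(-17) = 152592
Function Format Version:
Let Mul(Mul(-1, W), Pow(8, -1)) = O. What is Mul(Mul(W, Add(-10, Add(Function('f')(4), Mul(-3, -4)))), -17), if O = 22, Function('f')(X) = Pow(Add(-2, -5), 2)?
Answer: 152592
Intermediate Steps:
Function('f')(X) = 49 (Function('f')(X) = Pow(-7, 2) = 49)
W = -176 (W = Mul(-8, 22) = -176)
Mul(Mul(W, Add(-10, Add(Function('f')(4), Mul(-3, -4)))), -17) = Mul(Mul(-176, Add(-10, Add(49, Mul(-3, -4)))), -17) = Mul(Mul(-176, Add(-10, Add(49, 12))), -17) = Mul(Mul(-176, Add(-10, 61)), -17) = Mul(Mul(-176, 51), -17) = Mul(-8976, -17) = 152592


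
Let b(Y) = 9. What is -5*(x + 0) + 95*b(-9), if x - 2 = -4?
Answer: 865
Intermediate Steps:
x = -2 (x = 2 - 4 = -2)
-5*(x + 0) + 95*b(-9) = -5*(-2 + 0) + 95*9 = -5*(-2) + 855 = 10 + 855 = 865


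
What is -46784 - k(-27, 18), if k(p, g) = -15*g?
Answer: -46514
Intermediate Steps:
-46784 - k(-27, 18) = -46784 - (-15)*18 = -46784 - 1*(-270) = -46784 + 270 = -46514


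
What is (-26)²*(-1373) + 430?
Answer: -927718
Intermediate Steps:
(-26)²*(-1373) + 430 = 676*(-1373) + 430 = -928148 + 430 = -927718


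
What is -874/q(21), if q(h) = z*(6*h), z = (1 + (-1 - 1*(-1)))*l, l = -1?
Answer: 437/63 ≈ 6.9365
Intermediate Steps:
z = -1 (z = (1 + (-1 - 1*(-1)))*(-1) = (1 + (-1 + 1))*(-1) = (1 + 0)*(-1) = 1*(-1) = -1)
q(h) = -6*h
-874/q(21) = -874/((-6*21)) = -874/(-126) = -874*(-1/126) = 437/63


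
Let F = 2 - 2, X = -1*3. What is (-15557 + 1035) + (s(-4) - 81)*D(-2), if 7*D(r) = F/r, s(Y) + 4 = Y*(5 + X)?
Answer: -14522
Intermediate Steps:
X = -3
F = 0
s(Y) = -4 + 2*Y (s(Y) = -4 + Y*(5 - 3) = -4 + Y*2 = -4 + 2*Y)
D(r) = 0 (D(r) = (0/r)/7 = (1/7)*0 = 0)
(-15557 + 1035) + (s(-4) - 81)*D(-2) = (-15557 + 1035) + ((-4 + 2*(-4)) - 81)*0 = -14522 + ((-4 - 8) - 81)*0 = -14522 + (-12 - 81)*0 = -14522 - 93*0 = -14522 + 0 = -14522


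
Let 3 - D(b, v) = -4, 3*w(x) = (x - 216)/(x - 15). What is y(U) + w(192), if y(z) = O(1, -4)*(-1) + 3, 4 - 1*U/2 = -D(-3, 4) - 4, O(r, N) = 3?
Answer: -8/177 ≈ -0.045198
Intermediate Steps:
w(x) = (-216 + x)/(3*(-15 + x)) (w(x) = ((x - 216)/(x - 15))/3 = ((-216 + x)/(-15 + x))/3 = (-216 + x)/(3*(-15 + x)))
D(b, v) = 7 (D(b, v) = 3 - 1*(-4) = 3 + 4 = 7)
U = 30 (U = 8 - 2*(-1*7 - 4) = 8 - 2*(-7 - 4) = 8 - 2*(-11) = 8 + 22 = 30)
y(z) = 0 (y(z) = 3*(-1) + 3 = -3 + 3 = 0)
y(U) + w(192) = 0 + (-216 + 192)/(3*(-15 + 192)) = 0 + (1/3)*(-24)/177 = 0 + (1/3)*(1/177)*(-24) = 0 - 8/177 = -8/177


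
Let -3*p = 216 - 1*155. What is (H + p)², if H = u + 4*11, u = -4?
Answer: 3481/9 ≈ 386.78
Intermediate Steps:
p = -61/3 (p = -(216 - 1*155)/3 = -(216 - 155)/3 = -⅓*61 = -61/3 ≈ -20.333)
H = 40 (H = -4 + 4*11 = -4 + 44 = 40)
(H + p)² = (40 - 61/3)² = (59/3)² = 3481/9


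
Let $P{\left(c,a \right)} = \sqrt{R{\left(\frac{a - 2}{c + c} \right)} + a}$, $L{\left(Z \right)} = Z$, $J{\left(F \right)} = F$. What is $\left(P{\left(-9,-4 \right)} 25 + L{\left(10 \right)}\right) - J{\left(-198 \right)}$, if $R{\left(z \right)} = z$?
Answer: $208 + \frac{25 i \sqrt{33}}{3} \approx 208.0 + 47.871 i$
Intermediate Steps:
$P{\left(c,a \right)} = \sqrt{a + \frac{-2 + a}{2 c}}$ ($P{\left(c,a \right)} = \sqrt{\frac{a - 2}{c + c} + a} = \sqrt{\frac{-2 + a}{2 c} + a} = \sqrt{a + \frac{-2 + a}{2 c}}$)
$\left(P{\left(-9,-4 \right)} 25 + L{\left(10 \right)}\right) - J{\left(-198 \right)} = \left(\sqrt{-4 + \frac{-2 - 4}{2 \left(-9\right)}} 25 + 10\right) - -198 = \left(\sqrt{-4 + \frac{1}{2} \left(- \frac{1}{9}\right) \left(-6\right)} 25 + 10\right) + 198 = \left(\sqrt{-4 + \frac{1}{3}} \cdot 25 + 10\right) + 198 = \left(\sqrt{- \frac{11}{3}} \cdot 25 + 10\right) + 198 = \left(\frac{i \sqrt{33}}{3} \cdot 25 + 10\right) + 198 = \left(\frac{25 i \sqrt{33}}{3} + 10\right) + 198 = \left(10 + \frac{25 i \sqrt{33}}{3}\right) + 198 = 208 + \frac{25 i \sqrt{33}}{3}$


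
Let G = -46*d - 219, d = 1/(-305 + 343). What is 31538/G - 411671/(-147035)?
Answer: -43192087653/307597220 ≈ -140.42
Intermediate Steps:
d = 1/38 ≈ 0.026316
G = -4184/19 (G = -46*1/38 - 219 = -23/19 - 219 = -4184/19 ≈ -220.21)
31538/G - 411671/(-147035) = 31538/(-4184/19) - 411671/(-147035) = 31538*(-19/4184) - 411671*(-1/147035) = -299611/2092 + 411671/147035 = -43192087653/307597220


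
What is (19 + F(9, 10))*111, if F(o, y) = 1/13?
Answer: 27528/13 ≈ 2117.5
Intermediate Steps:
F(o, y) = 1/13
(19 + F(9, 10))*111 = (19 + 1/13)*111 = (248/13)*111 = 27528/13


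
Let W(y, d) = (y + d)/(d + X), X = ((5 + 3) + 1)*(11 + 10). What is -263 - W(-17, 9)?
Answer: -26033/99 ≈ -262.96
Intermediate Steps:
X = 189 (X = (8 + 1)*21 = 9*21 = 189)
W(y, d) = (d + y)/(189 + d) (W(y, d) = (y + d)/(d + 189) = (d + y)/(189 + d))
-263 - W(-17, 9) = -263 - (9 - 17)/(189 + 9) = -263 - (-8)/198 = -263 - 1*(-4/99) = -263 + 4/99 = -26033/99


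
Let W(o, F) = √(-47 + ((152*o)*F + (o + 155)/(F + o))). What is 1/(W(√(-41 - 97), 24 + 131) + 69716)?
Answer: 1/(69716 + √2*√((-1629205 + 1825877*I*√138)/(155 + I*√138))) ≈ 1.4267e-5 - 7.573e-8*I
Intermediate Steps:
W(o, F) = √(-47 + (155 + o)/(F + o) + 152*F*o) (W(o, F) = √(-47 + (152*F*o + (155 + o)/(F + o))) = √(-47 + ((155 + o)/(F + o) + 152*F*o)) = √(-47 + (155 + o)/(F + o) + 152*F*o))
1/(W(√(-41 - 97), 24 + 131) + 69716) = 1/(√((155 + √(-41 - 97) + (-47 + 152*(24 + 131)*√(-41 - 97))*((24 + 131) + √(-41 - 97)))/((24 + 131) + √(-41 - 97))) + 69716) = 1/(√((155 + √(-138) + (-47 + 152*155*√(-138))*(155 + √(-138)))/(155 + √(-138))) + 69716) = 1/(√((155 + I*√138 + (-47 + 152*155*(I*√138))*(155 + I*√138))/(155 + I*√138)) + 69716) = 1/(√((155 + I*√138 + (-47 + 23560*I*√138)*(155 + I*√138))/(155 + I*√138)) + 69716) = 1/(69716 + √((155 + I*√138 + (-47 + 23560*I*√138)*(155 + I*√138))/(155 + I*√138)))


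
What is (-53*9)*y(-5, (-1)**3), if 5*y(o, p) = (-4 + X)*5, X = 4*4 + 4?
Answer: -7632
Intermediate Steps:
X = 20 (X = 16 + 4 = 20)
y(o, p) = 16 (y(o, p) = ((-4 + 20)*5)/5 = (16*5)/5 = (1/5)*80 = 16)
(-53*9)*y(-5, (-1)**3) = -53*9*16 = -477*16 = -7632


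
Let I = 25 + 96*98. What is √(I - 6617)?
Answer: 16*√11 ≈ 53.066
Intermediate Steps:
I = 9433 (I = 25 + 9408 = 9433)
√(I - 6617) = √(9433 - 6617) = √2816 = 16*√11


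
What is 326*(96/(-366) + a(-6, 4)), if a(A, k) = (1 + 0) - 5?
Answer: -84760/61 ≈ -1389.5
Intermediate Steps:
a(A, k) = -4 (a(A, k) = 1 - 5 = -4)
326*(96/(-366) + a(-6, 4)) = 326*(96/(-366) - 4) = 326*(96*(-1/366) - 4) = 326*(-16/61 - 4) = 326*(-260/61) = -84760/61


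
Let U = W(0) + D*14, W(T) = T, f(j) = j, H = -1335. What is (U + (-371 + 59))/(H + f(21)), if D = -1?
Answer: 163/657 ≈ 0.24810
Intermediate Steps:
U = -14 (U = 0 - 1*14 = 0 - 14 = -14)
(U + (-371 + 59))/(H + f(21)) = (-14 + (-371 + 59))/(-1335 + 21) = (-14 - 312)/(-1314) = -326*(-1/1314) = 163/657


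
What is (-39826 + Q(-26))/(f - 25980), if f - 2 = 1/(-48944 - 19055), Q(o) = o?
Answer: 2709896148/1766478023 ≈ 1.5341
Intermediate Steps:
f = 135997/67999 (f = 2 + 1/(-48944 - 19055) = 2 + 1/(-67999) = 2 - 1/67999 = 135997/67999 ≈ 2.0000)
(-39826 + Q(-26))/(f - 25980) = (-39826 - 26)/(135997/67999 - 25980) = -39852/(-1766478023/67999) = -39852*(-67999/1766478023) = 2709896148/1766478023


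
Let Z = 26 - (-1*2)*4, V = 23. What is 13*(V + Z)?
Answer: 741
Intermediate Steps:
Z = 34 (Z = 26 - (-2)*4 = 26 - 1*(-8) = 26 + 8 = 34)
13*(V + Z) = 13*(23 + 34) = 13*57 = 741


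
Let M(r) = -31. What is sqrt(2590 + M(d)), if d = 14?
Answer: sqrt(2559) ≈ 50.587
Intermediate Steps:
sqrt(2590 + M(d)) = sqrt(2590 - 31) = sqrt(2559)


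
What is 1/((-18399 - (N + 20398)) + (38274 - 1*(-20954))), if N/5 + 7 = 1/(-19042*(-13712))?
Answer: 261103904/5343752499259 ≈ 4.8862e-5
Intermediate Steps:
N = -9138636635/261103904 (N = -35 + 5*(1/(-19042*(-13712))) = -35 + 5*(-1/19042*(-1/13712)) = -35 + 5*(1/261103904) = -35 + 5/261103904 = -9138636635/261103904 ≈ -35.000)
1/((-18399 - (N + 20398)) + (38274 - 1*(-20954))) = 1/((-18399 - (-9138636635/261103904 + 20398)) + (38274 - 1*(-20954))) = 1/((-18399 - 1*5316858797157/261103904) + (38274 + 20954)) = 1/((-18399 - 5316858797157/261103904) + 59228) = 1/(-10120909526853/261103904 + 59228) = 1/(5343752499259/261103904) = 261103904/5343752499259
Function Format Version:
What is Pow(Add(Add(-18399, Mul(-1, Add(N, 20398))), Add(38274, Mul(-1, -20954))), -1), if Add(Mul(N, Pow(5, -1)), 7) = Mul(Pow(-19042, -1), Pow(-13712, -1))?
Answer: Rational(261103904, 5343752499259) ≈ 4.8862e-5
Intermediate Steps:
N = Rational(-9138636635, 261103904) (N = Add(-35, Mul(5, Mul(Pow(-19042, -1), Pow(-13712, -1)))) = Add(-35, Mul(5, Mul(Rational(-1, 19042), Rational(-1, 13712)))) = Add(-35, Mul(5, Rational(1, 261103904))) = Add(-35, Rational(5, 261103904)) = Rational(-9138636635, 261103904) ≈ -35.000)
Pow(Add(Add(-18399, Mul(-1, Add(N, 20398))), Add(38274, Mul(-1, -20954))), -1) = Pow(Add(Add(-18399, Mul(-1, Add(Rational(-9138636635, 261103904), 20398))), Add(38274, Mul(-1, -20954))), -1) = Pow(Add(Add(-18399, Mul(-1, Rational(5316858797157, 261103904))), Add(38274, 20954)), -1) = Pow(Add(Add(-18399, Rational(-5316858797157, 261103904)), 59228), -1) = Pow(Add(Rational(-10120909526853, 261103904), 59228), -1) = Pow(Rational(5343752499259, 261103904), -1) = Rational(261103904, 5343752499259)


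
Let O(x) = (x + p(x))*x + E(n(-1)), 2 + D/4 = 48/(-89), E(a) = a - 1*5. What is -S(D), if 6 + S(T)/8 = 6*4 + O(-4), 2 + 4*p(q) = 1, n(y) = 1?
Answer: -248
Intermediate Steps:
p(q) = -¼ (p(q) = -½ + (¼)*1 = -½ + ¼ = -¼)
E(a) = -5 + a (E(a) = a - 5 = -5 + a)
D = -904/89 (D = -8 + 4*(48/(-89)) = -8 + 4*(48*(-1/89)) = -8 + 4*(-48/89) = -8 - 192/89 = -904/89 ≈ -10.157)
O(x) = -4 + x*(-¼ + x) (O(x) = (x - ¼)*x + (-5 + 1) = (-¼ + x)*x - 4 = x*(-¼ + x) - 4 = -4 + x*(-¼ + x))
S(T) = 248 (S(T) = -48 + 8*(6*4 + (-4 + (-4)² - ¼*(-4))) = -48 + 8*(24 + (-4 + 16 + 1)) = -48 + 8*(24 + 13) = -48 + 8*37 = -48 + 296 = 248)
-S(D) = -1*248 = -248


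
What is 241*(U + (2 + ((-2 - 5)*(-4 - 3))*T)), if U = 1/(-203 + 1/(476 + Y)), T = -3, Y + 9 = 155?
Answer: -4412480327/126265 ≈ -34946.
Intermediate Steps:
Y = 146 (Y = -9 + 155 = 146)
U = -622/126265 (U = 1/(-203 + 1/(476 + 146)) = 1/(-203 + 1/622) = 1/(-126265/622) = -622/126265 ≈ -0.0049261)
241*(U + (2 + ((-2 - 5)*(-4 - 3))*T)) = 241*(-622/126265 + (2 + ((-2 - 5)*(-4 - 3))*(-3))) = 241*(-622/126265 + (2 - 7*(-7)*(-3))) = 241*(-622/126265 + (2 + 49*(-3))) = 241*(-622/126265 + (2 - 147)) = 241*(-622/126265 - 145) = 241*(-18309047/126265) = -4412480327/126265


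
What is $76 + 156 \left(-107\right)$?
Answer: $-16616$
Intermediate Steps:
$76 + 156 \left(-107\right) = 76 - 16692 = -16616$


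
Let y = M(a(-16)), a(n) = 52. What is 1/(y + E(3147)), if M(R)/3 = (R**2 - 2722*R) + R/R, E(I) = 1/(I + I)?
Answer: -6294/2621557997 ≈ -2.4009e-6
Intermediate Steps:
E(I) = 1/(2*I)
M(R) = 3 - 8166*R + 3*R**2 (M(R) = 3*((R**2 - 2722*R) + R/R) = 3*((R**2 - 2722*R) + 1) = 3*(1 + R**2 - 2722*R) = 3 - 8166*R + 3*R**2)
y = -416517 (y = 3 - 8166*52 + 3*52**2 = 3 - 424632 + 3*2704 = 3 - 424632 + 8112 = -416517)
1/(y + E(3147)) = 1/(-416517 + (1/2)/3147) = 1/(-416517 + (1/2)*(1/3147)) = 1/(-416517 + 1/6294) = 1/(-2621557997/6294) = -6294/2621557997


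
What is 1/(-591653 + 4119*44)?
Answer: -1/410417 ≈ -2.4365e-6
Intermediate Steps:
1/(-591653 + 4119*44) = 1/(-591653 + 181236) = 1/(-410417) = -1/410417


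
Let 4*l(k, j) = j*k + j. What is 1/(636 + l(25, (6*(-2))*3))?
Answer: 1/402 ≈ 0.0024876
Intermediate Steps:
l(k, j) = j/4 + j*k/4 (l(k, j) = (j*k + j)/4 = (j + j*k)/4 = j/4 + j*k/4)
1/(636 + l(25, (6*(-2))*3)) = 1/(636 + ((6*(-2))*3)*(1 + 25)/4) = 1/(636 + (1/4)*(-12*3)*26) = 1/(636 + (1/4)*(-36)*26) = 1/(636 - 234) = 1/402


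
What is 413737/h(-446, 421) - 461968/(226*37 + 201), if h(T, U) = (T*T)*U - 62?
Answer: -38683308563701/717096224162 ≈ -53.944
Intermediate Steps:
h(T, U) = -62 + U*T² (h(T, U) = T²*U - 62 = U*T² - 62 = -62 + U*T²)
413737/h(-446, 421) - 461968/(226*37 + 201) = 413737/(-62 + 421*(-446)²) - 461968/(226*37 + 201) = 413737/(-62 + 421*198916) - 461968/(8362 + 201) = 413737/(-62 + 83743636) - 461968/8563 = 413737/83743574 - 461968*1/8563 = 413737*(1/83743574) - 461968/8563 = 413737/83743574 - 461968/8563 = -38683308563701/717096224162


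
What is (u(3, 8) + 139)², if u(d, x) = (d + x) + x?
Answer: 24964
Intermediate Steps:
u(d, x) = d + 2*x
(u(3, 8) + 139)² = ((3 + 2*8) + 139)² = ((3 + 16) + 139)² = (19 + 139)² = 158² = 24964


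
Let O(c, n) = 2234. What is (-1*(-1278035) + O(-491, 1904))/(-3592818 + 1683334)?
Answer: -1280269/1909484 ≈ -0.67048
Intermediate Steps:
(-1*(-1278035) + O(-491, 1904))/(-3592818 + 1683334) = (-1*(-1278035) + 2234)/(-3592818 + 1683334) = (1278035 + 2234)/(-1909484) = 1280269*(-1/1909484) = -1280269/1909484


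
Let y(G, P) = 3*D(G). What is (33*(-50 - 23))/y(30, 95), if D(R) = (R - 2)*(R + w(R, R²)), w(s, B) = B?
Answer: -803/26040 ≈ -0.030837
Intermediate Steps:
D(R) = (-2 + R)*(R + R²) (D(R) = (R - 2)*(R + R²) = (-2 + R)*(R + R²))
y(G, P) = 3*G*(-2 + G² - G) (y(G, P) = 3*(G*(-2 + G² - G)) = 3*G*(-2 + G² - G))
(33*(-50 - 23))/y(30, 95) = (33*(-50 - 23))/((3*30*(-2 + 30² - 1*30))) = (33*(-73))/((3*30*(-2 + 900 - 30))) = -2409/(3*30*868) = -2409/78120 = -2409*1/78120 = -803/26040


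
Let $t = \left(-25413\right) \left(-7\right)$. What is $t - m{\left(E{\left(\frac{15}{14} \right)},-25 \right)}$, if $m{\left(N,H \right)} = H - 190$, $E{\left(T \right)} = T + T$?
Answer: $178106$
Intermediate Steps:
$E{\left(T \right)} = 2 T$
$m{\left(N,H \right)} = -190 + H$
$t = 177891$
$t - m{\left(E{\left(\frac{15}{14} \right)},-25 \right)} = 177891 - \left(-190 - 25\right) = 177891 - -215 = 177891 + 215 = 178106$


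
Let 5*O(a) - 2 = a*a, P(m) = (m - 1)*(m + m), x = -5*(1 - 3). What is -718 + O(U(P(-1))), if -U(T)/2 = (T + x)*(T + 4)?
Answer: 46588/5 ≈ 9317.6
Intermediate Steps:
x = 10 (x = -5*(-2) = 10)
P(m) = 2*m*(-1 + m) (P(m) = (-1 + m)*(2*m) = 2*m*(-1 + m))
U(T) = -2*(4 + T)*(10 + T) (U(T) = -2*(T + 10)*(T + 4) = -2*(10 + T)*(4 + T) = -2*(4 + T)*(10 + T))
O(a) = 2/5 + a**2/5 (O(a) = 2/5 + (a*a)/5 = 2/5 + a**2/5)
-718 + O(U(P(-1))) = -718 + (2/5 + (-80 - 56*(-1)*(-1 - 1) - 2*4*(-1 - 1)**2)**2/5) = -718 + (2/5 + (-80 - 56*(-1)*(-2) - 2*(2*(-1)*(-2))**2)**2/5) = -718 + (2/5 + (-80 - 28*4 - 2*4**2)**2/5) = -718 + (2/5 + (-80 - 112 - 2*16)**2/5) = -718 + (2/5 + (-80 - 112 - 32)**2/5) = -718 + (2/5 + (1/5)*(-224)**2) = -718 + (2/5 + (1/5)*50176) = -718 + (2/5 + 50176/5) = -718 + 50178/5 = 46588/5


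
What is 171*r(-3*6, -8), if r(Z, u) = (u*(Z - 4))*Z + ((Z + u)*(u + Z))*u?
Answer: -1466496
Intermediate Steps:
r(Z, u) = u*(Z + u)² + Z*u*(-4 + Z) (r(Z, u) = (u*(-4 + Z))*Z + ((Z + u)*(Z + u))*u = Z*u*(-4 + Z) + (Z + u)²*u = Z*u*(-4 + Z) + u*(Z + u)² = u*(Z + u)² + Z*u*(-4 + Z))
171*r(-3*6, -8) = 171*(-8*((-3*6)² + (-3*6 - 8)² - (-12)*6)) = 171*(-8*((-18)² + (-18 - 8)² - 4*(-18))) = 171*(-8*(324 + (-26)² + 72)) = 171*(-8*(324 + 676 + 72)) = 171*(-8*1072) = 171*(-8576) = -1466496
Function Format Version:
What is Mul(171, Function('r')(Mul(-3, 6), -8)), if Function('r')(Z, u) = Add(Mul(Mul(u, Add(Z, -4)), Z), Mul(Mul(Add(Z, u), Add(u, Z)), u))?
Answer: -1466496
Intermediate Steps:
Function('r')(Z, u) = Add(Mul(u, Pow(Add(Z, u), 2)), Mul(Z, u, Add(-4, Z))) (Function('r')(Z, u) = Add(Mul(Mul(u, Add(-4, Z)), Z), Mul(Mul(Add(Z, u), Add(Z, u)), u)) = Add(Mul(Z, u, Add(-4, Z)), Mul(Pow(Add(Z, u), 2), u)) = Add(Mul(Z, u, Add(-4, Z)), Mul(u, Pow(Add(Z, u), 2))) = Add(Mul(u, Pow(Add(Z, u), 2)), Mul(Z, u, Add(-4, Z))))
Mul(171, Function('r')(Mul(-3, 6), -8)) = Mul(171, Mul(-8, Add(Pow(Mul(-3, 6), 2), Pow(Add(Mul(-3, 6), -8), 2), Mul(-4, Mul(-3, 6))))) = Mul(171, Mul(-8, Add(Pow(-18, 2), Pow(Add(-18, -8), 2), Mul(-4, -18)))) = Mul(171, Mul(-8, Add(324, Pow(-26, 2), 72))) = Mul(171, Mul(-8, Add(324, 676, 72))) = Mul(171, Mul(-8, 1072)) = Mul(171, -8576) = -1466496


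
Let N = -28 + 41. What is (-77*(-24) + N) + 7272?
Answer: 9133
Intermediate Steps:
N = 13
(-77*(-24) + N) + 7272 = (-77*(-24) + 13) + 7272 = (1848 + 13) + 7272 = 1861 + 7272 = 9133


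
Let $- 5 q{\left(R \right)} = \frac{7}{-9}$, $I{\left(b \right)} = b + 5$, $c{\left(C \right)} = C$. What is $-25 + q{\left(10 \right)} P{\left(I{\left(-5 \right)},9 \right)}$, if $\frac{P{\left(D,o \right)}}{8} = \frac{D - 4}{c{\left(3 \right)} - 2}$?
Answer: $- \frac{1349}{45} \approx -29.978$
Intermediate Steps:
$I{\left(b \right)} = 5 + b$
$q{\left(R \right)} = \frac{7}{45}$ ($q{\left(R \right)} = - \frac{7 \frac{1}{-9}}{5} = - \frac{7 \left(- \frac{1}{9}\right)}{5} = \left(- \frac{1}{5}\right) \left(- \frac{7}{9}\right) = \frac{7}{45}$)
$P{\left(D,o \right)} = -32 + 8 D$ ($P{\left(D,o \right)} = 8 \frac{D - 4}{3 - 2} = 8 \frac{-4 + D}{1} = 8 \left(-4 + D\right) 1 = 8 \left(-4 + D\right) = -32 + 8 D$)
$-25 + q{\left(10 \right)} P{\left(I{\left(-5 \right)},9 \right)} = -25 + \frac{7 \left(-32 + 8 \left(5 - 5\right)\right)}{45} = -25 + \frac{7 \left(-32 + 8 \cdot 0\right)}{45} = -25 + \frac{7 \left(-32 + 0\right)}{45} = -25 + \frac{7}{45} \left(-32\right) = -25 - \frac{224}{45} = - \frac{1349}{45}$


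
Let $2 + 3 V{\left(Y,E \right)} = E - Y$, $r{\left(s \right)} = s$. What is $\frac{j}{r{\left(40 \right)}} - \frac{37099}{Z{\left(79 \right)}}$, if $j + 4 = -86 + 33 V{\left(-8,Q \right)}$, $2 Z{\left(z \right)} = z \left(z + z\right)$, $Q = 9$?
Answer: $- \frac{203177}{49928} \approx -4.0694$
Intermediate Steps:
$V{\left(Y,E \right)} = - \frac{2}{3} - \frac{Y}{3} + \frac{E}{3}$ ($V{\left(Y,E \right)} = - \frac{2}{3} + \frac{E - Y}{3} = - \frac{2}{3} + \left(- \frac{Y}{3} + \frac{E}{3}\right) = - \frac{2}{3} - \frac{Y}{3} + \frac{E}{3}$)
$Z{\left(z \right)} = z^{2}$ ($Z{\left(z \right)} = \frac{z \left(z + z\right)}{2} = \frac{z 2 z}{2} = \frac{2 z^{2}}{2} = z^{2}$)
$j = 75$ ($j = -4 - \left(86 - 33 \left(- \frac{2}{3} - - \frac{8}{3} + \frac{1}{3} \cdot 9\right)\right) = -4 - \left(86 - 33 \left(- \frac{2}{3} + \frac{8}{3} + 3\right)\right) = -4 + \left(-86 + 33 \cdot 5\right) = -4 + \left(-86 + 165\right) = -4 + 79 = 75$)
$\frac{j}{r{\left(40 \right)}} - \frac{37099}{Z{\left(79 \right)}} = \frac{75}{40} - \frac{37099}{79^{2}} = 75 \cdot \frac{1}{40} - \frac{37099}{6241} = \frac{15}{8} - \frac{37099}{6241} = - \frac{203177}{49928}$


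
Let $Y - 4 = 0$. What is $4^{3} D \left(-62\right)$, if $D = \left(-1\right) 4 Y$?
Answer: $63488$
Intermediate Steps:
$Y = 4$ ($Y = 4 + 0 = 4$)
$D = -16$ ($D = \left(-1\right) 4 \cdot 4 = \left(-4\right) 4 = -16$)
$4^{3} D \left(-62\right) = 4^{3} \left(-16\right) \left(-62\right) = 64 \left(-16\right) \left(-62\right) = \left(-1024\right) \left(-62\right) = 63488$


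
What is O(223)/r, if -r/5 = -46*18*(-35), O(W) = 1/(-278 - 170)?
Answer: 1/64915200 ≈ 1.5405e-8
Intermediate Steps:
O(W) = -1/448 (O(W) = 1/(-448) = -1/448)
r = -144900 (r = -5*(-46*18)*(-35) = -(-4140)*(-35) = -5*28980 = -144900)
O(223)/r = -1/448/(-144900) = -1/448*(-1/144900) = 1/64915200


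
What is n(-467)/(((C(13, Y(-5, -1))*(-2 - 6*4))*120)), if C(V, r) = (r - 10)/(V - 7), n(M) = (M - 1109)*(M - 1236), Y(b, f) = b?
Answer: 25807/75 ≈ 344.09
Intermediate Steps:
n(M) = (-1236 + M)*(-1109 + M) (n(M) = (-1109 + M)*(-1236 + M) = (-1236 + M)*(-1109 + M))
C(V, r) = (-10 + r)/(-7 + V)
n(-467)/(((C(13, Y(-5, -1))*(-2 - 6*4))*120)) = (1370724 + (-467)**2 - 2345*(-467))/(((((-10 - 5)/(-7 + 13))*(-2 - 6*4))*120)) = (1370724 + 218089 + 1095115)/((((-15/6)*(-2 - 24))*120)) = 2683928/(((((1/6)*(-15))*(-26))*120)) = 2683928/((-5/2*(-26)*120)) = 2683928/((65*120)) = 2683928/7800 = 2683928*(1/7800) = 25807/75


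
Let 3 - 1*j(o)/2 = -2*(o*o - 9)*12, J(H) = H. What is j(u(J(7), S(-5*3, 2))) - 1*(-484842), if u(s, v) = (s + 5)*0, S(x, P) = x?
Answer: 484416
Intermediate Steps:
u(s, v) = 0 (u(s, v) = (5 + s)*0 = 0)
j(o) = -426 + 48*o**2 (j(o) = 6 - 2*(-2*(o*o - 9))*12 = 6 - 2*(-2*(o**2 - 9))*12 = 6 - 2*(-2*(-9 + o**2))*12 = 6 - 2*(18 - 2*o**2)*12 = 6 - 2*(216 - 24*o**2) = 6 + (-432 + 48*o**2) = -426 + 48*o**2)
j(u(J(7), S(-5*3, 2))) - 1*(-484842) = (-426 + 48*0**2) - 1*(-484842) = (-426 + 48*0) + 484842 = (-426 + 0) + 484842 = -426 + 484842 = 484416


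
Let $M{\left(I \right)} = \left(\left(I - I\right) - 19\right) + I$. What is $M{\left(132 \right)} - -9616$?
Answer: $9729$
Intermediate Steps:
$M{\left(I \right)} = -19 + I$ ($M{\left(I \right)} = \left(0 - 19\right) + I = -19 + I$)
$M{\left(132 \right)} - -9616 = \left(-19 + 132\right) - -9616 = 113 + 9616 = 9729$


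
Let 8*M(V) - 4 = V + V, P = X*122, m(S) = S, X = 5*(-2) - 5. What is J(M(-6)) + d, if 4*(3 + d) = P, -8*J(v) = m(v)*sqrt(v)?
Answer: -921/2 + I/8 ≈ -460.5 + 0.125*I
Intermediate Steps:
X = -15 (X = -10 - 5 = -15)
P = -1830 (P = -15*122 = -1830)
M(V) = 1/2 + V/4 (M(V) = 1/2 + (V + V)/8 = 1/2 + (2*V)/8 = 1/2 + V/4)
J(v) = -v**(3/2)/8 (J(v) = -v*sqrt(v)/8 = -v**(3/2)/8)
d = -921/2 (d = -3 + (1/4)*(-1830) = -3 - 915/2 = -921/2 ≈ -460.50)
J(M(-6)) + d = -(1/2 + (1/4)*(-6))**(3/2)/8 - 921/2 = -(1/2 - 3/2)**(3/2)/8 - 921/2 = -(-1)*I/8 - 921/2 = I/8 - 921/2 = -921/2 + I/8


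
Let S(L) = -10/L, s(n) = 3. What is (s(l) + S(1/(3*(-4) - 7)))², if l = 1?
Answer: 37249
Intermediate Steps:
(s(l) + S(1/(3*(-4) - 7)))² = (3 - 10/(1/(3*(-4) - 7)))² = (3 - 10/(1/(-12 - 7)))² = (3 - 10/(1/(-19)))² = (3 - 10/(-1/19))² = (3 - 10*(-19))² = (3 + 190)² = 193² = 37249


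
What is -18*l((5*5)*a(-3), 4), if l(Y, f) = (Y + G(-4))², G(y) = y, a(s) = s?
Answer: -112338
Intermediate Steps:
l(Y, f) = (-4 + Y)² (l(Y, f) = (Y - 4)² = (-4 + Y)²)
-18*l((5*5)*a(-3), 4) = -18*(-4 + (5*5)*(-3))² = -18*(-4 + 25*(-3))² = -18*(-4 - 75)² = -18*(-79)² = -18*6241 = -112338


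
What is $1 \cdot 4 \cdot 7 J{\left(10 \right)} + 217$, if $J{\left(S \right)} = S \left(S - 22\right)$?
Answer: $-3143$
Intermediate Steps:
$J{\left(S \right)} = S \left(-22 + S\right)$
$1 \cdot 4 \cdot 7 J{\left(10 \right)} + 217 = 1 \cdot 4 \cdot 7 \cdot 10 \left(-22 + 10\right) + 217 = 4 \cdot 7 \cdot 10 \left(-12\right) + 217 = 28 \left(-120\right) + 217 = -3360 + 217 = -3143$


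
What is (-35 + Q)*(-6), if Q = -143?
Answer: 1068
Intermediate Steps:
(-35 + Q)*(-6) = (-35 - 143)*(-6) = -178*(-6) = 1068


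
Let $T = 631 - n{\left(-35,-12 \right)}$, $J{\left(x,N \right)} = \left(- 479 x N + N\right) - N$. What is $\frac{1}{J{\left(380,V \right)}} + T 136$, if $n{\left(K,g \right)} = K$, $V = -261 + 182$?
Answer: $\frac{1302444838081}{14379580} \approx 90576.0$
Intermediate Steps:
$V = -79$
$J{\left(x,N \right)} = - 479 N x$ ($J{\left(x,N \right)} = \left(- 479 N x + N\right) - N = \left(N - 479 N x\right) - N = - 479 N x$)
$T = 666$ ($T = 631 - -35 = 631 + 35 = 666$)
$\frac{1}{J{\left(380,V \right)}} + T 136 = \frac{1}{\left(-479\right) \left(-79\right) 380} + 666 \cdot 136 = \frac{1}{14379580} + 90576 = \frac{1302444838081}{14379580}$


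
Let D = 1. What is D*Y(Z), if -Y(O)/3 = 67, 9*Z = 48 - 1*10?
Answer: -201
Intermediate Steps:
Z = 38/9 (Z = (48 - 1*10)/9 = (48 - 10)/9 = (⅑)*38 = 38/9 ≈ 4.2222)
Y(O) = -201 (Y(O) = -3*67 = -201)
D*Y(Z) = 1*(-201) = -201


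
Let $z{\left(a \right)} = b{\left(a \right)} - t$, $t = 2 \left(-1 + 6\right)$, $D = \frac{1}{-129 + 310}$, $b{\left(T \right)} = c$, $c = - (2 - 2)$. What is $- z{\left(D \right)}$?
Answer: $10$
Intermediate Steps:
$c = 0$ ($c = \left(-1\right) 0 = 0$)
$b{\left(T \right)} = 0$
$D = \frac{1}{181} \approx 0.0055249$
$t = 10$ ($t = 2 \cdot 5 = 10$)
$z{\left(a \right)} = -10$ ($z{\left(a \right)} = 0 - 10 = -10$)
$- z{\left(D \right)} = \left(-1\right) \left(-10\right) = 10$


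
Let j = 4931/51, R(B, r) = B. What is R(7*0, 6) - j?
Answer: -4931/51 ≈ -96.686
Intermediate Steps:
j = 4931/51 (j = 4931*(1/51) = 4931/51 ≈ 96.686)
R(7*0, 6) - j = 7*0 - 1*4931/51 = 0 - 4931/51 = -4931/51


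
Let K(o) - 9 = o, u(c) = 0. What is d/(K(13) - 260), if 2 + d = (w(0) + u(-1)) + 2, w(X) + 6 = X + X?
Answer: 3/119 ≈ 0.025210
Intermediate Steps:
w(X) = -6 + 2*X (w(X) = -6 + (X + X) = -6 + 2*X)
K(o) = 9 + o
d = -6 (d = -2 + (((-6 + 2*0) + 0) + 2) = -2 + (((-6 + 0) + 0) + 2) = -2 + ((-6 + 0) + 2) = -2 + (-6 + 2) = -2 - 4 = -6)
d/(K(13) - 260) = -6/((9 + 13) - 260) = -6/(22 - 260) = -6/(-238) = -1/238*(-6) = 3/119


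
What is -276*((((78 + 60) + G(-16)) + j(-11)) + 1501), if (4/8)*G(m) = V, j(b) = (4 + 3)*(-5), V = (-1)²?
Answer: -443256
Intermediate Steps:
V = 1
j(b) = -35 (j(b) = 7*(-5) = -35)
G(m) = 2 (G(m) = 2*1 = 2)
-276*((((78 + 60) + G(-16)) + j(-11)) + 1501) = -276*((((78 + 60) + 2) - 35) + 1501) = -276*(((138 + 2) - 35) + 1501) = -276*((140 - 35) + 1501) = -276*(105 + 1501) = -276*1606 = -443256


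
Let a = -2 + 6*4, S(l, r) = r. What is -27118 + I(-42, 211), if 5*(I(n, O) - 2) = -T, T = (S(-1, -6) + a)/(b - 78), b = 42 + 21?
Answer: -2033684/75 ≈ -27116.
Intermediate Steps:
a = 22 (a = -2 + 24 = 22)
b = 63
T = -16/15 (T = (-6 + 22)/(63 - 78) = 16/(-15) = 16*(-1/15) = -16/15 ≈ -1.0667)
I(n, O) = 166/75 (I(n, O) = 2 + (-1*(-16/15))/5 = 2 + (⅕)*(16/15) = 2 + 16/75 = 166/75)
-27118 + I(-42, 211) = -27118 + 166/75 = -2033684/75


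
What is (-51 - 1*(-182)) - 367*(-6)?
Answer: 2333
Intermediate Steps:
(-51 - 1*(-182)) - 367*(-6) = (-51 + 182) + 2202 = 131 + 2202 = 2333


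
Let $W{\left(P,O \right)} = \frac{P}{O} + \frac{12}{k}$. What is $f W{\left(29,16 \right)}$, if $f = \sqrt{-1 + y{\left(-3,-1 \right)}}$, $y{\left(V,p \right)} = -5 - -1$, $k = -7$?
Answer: $\frac{11 i \sqrt{5}}{112} \approx 0.21961 i$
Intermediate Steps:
$y{\left(V,p \right)} = -4$ ($y{\left(V,p \right)} = -5 + 1 = -4$)
$W{\left(P,O \right)} = - \frac{12}{7} + \frac{P}{O}$ ($W{\left(P,O \right)} = \frac{P}{O} + \frac{12}{-7} = \frac{P}{O} + 12 \left(- \frac{1}{7}\right) = \frac{P}{O} - \frac{12}{7} = - \frac{12}{7} + \frac{P}{O}$)
$f = i \sqrt{5}$ ($f = \sqrt{-1 - 4} = \sqrt{-5} = i \sqrt{5} \approx 2.2361 i$)
$f W{\left(29,16 \right)} = i \sqrt{5} \left(- \frac{12}{7} + \frac{29}{16}\right) = i \sqrt{5} \cdot \frac{11}{112} = \frac{11 i \sqrt{5}}{112}$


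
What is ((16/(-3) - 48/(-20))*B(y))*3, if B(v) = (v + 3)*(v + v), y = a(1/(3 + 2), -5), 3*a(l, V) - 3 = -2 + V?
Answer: 352/9 ≈ 39.111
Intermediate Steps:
a(l, V) = ⅓ + V/3 (a(l, V) = 1 + (-2 + V)/3 = 1 + (-⅔ + V/3) = ⅓ + V/3)
y = -4/3 (y = ⅓ + (⅓)*(-5) = ⅓ - 5/3 = -4/3 ≈ -1.3333)
B(v) = 2*v*(3 + v) (B(v) = (3 + v)*(2*v) = 2*v*(3 + v))
((16/(-3) - 48/(-20))*B(y))*3 = ((16/(-3) - 48/(-20))*(2*(-4/3)*(3 - 4/3)))*3 = ((16*(-⅓) - 48*(-1/20))*(2*(-4/3)*(5/3)))*3 = ((-16/3 + 12/5)*(-40/9))*3 = -44/15*(-40/9)*3 = (352/27)*3 = 352/9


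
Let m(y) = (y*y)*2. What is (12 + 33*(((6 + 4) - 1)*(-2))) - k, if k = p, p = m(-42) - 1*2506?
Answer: -1604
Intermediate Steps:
m(y) = 2*y² (m(y) = y²*2 = 2*y²)
p = 1022 (p = 2*(-42)² - 1*2506 = 2*1764 - 2506 = 3528 - 2506 = 1022)
k = 1022
(12 + 33*(((6 + 4) - 1)*(-2))) - k = (12 + 33*(((6 + 4) - 1)*(-2))) - 1*1022 = (12 + 33*((10 - 1)*(-2))) - 1022 = (12 + 33*(9*(-2))) - 1022 = (12 + 33*(-18)) - 1022 = (12 - 594) - 1022 = -582 - 1022 = -1604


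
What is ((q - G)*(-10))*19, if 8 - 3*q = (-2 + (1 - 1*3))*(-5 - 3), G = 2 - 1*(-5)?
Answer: 2850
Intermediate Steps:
G = 7 (G = 2 + 5 = 7)
q = -8 (q = 8/3 - (-2 + (1 - 1*3))*(-5 - 3)/3 = 8/3 - (-2 + (1 - 3))*(-8)/3 = 8/3 - (-2 - 2)*(-8)/3 = 8/3 - (-4)*(-8)/3 = 8/3 - ⅓*32 = 8/3 - 32/3 = -8)
((q - G)*(-10))*19 = ((-8 - 1*7)*(-10))*19 = ((-8 - 7)*(-10))*19 = -15*(-10)*19 = 150*19 = 2850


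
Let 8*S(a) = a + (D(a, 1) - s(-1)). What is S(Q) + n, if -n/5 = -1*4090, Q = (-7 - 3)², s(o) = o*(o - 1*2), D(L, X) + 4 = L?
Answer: 163793/8 ≈ 20474.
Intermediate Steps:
D(L, X) = -4 + L
s(o) = o*(-2 + o) (s(o) = o*(o - 2) = o*(-2 + o))
Q = 100 (Q = (-10)² = 100)
n = 20450 (n = -(-5)*4090 = -5*(-4090) = 20450)
S(a) = -7/8 + a/4 (S(a) = (a + ((-4 + a) - (-1)*(-2 - 1)))/8 = (a + ((-4 + a) - (-1)*(-3)))/8 = (a + ((-4 + a) - 1*3))/8 = (a + ((-4 + a) - 3))/8 = (a + (-7 + a))/8 = (-7 + 2*a)/8 = -7/8 + a/4)
S(Q) + n = (-7/8 + (¼)*100) + 20450 = (-7/8 + 25) + 20450 = 193/8 + 20450 = 163793/8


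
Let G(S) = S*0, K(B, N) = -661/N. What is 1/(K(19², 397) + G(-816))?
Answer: -397/661 ≈ -0.60061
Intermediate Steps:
G(S) = 0
1/(K(19², 397) + G(-816)) = 1/(-661/397 + 0) = 1/(-661/397) = -397/661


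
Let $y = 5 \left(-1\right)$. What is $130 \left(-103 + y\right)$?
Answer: $-14040$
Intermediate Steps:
$y = -5$
$130 \left(-103 + y\right) = 130 \left(-103 - 5\right) = 130 \left(-108\right) = -14040$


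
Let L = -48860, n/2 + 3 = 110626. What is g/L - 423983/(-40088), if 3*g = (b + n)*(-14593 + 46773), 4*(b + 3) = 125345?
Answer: -2326950908537/41972136 ≈ -55440.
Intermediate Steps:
b = 125333/4 (b = -3 + (1/4)*125345 = -3 + 125345/4 = 125333/4 ≈ 31333.)
n = 221246 (n = -6 + 2*110626 = -6 + 221252 = 221246)
g = 8128000265/3 (g = ((125333/4 + 221246)*(-14593 + 46773))/3 = ((1010317/4)*32180)/3 = (1/3)*8128000265 = 8128000265/3 ≈ 2.7093e+9)
g/L - 423983/(-40088) = (8128000265/3)/(-48860) - 423983/(-40088) = (8128000265/3)*(-1/48860) - 423983*(-1/40088) = -232228579/4188 + 423983/40088 = -2326950908537/41972136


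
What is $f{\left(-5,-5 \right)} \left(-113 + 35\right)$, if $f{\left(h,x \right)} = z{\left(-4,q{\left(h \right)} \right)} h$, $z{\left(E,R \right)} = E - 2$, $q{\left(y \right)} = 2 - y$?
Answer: $-2340$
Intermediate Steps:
$z{\left(E,R \right)} = -2 + E$
$f{\left(h,x \right)} = - 6 h$ ($f{\left(h,x \right)} = \left(-2 - 4\right) h = - 6 h$)
$f{\left(-5,-5 \right)} \left(-113 + 35\right) = \left(-6\right) \left(-5\right) \left(-113 + 35\right) = 30 \left(-78\right) = -2340$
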